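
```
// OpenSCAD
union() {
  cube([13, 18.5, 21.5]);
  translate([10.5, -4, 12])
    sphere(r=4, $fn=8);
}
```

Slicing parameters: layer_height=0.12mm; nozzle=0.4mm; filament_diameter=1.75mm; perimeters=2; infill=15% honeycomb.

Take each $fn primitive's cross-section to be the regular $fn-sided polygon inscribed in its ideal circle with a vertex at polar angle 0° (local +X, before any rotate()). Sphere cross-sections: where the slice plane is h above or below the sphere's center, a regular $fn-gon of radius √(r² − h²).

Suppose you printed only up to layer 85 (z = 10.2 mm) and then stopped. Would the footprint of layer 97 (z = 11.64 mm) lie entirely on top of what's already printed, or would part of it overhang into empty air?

Compare the two slices. At z = 10.2: the cube (footprint 13×18.5) is included at this height (area 240.50 mm²); the r=4 sphere at (10.5, -4) slices to a regular 8-gon of circumradius 3.572 (√(r²−h²) with h=1.8 from center) (area = (8/2)·3.572²·sin(360°/8) = 36.09 mm²); Merging all regions: the 2 present regions are separate (no shared area or edge), so areas and boundary lengths simply add and each stays a separate island — area = 276.59 mm². At z = 11.64: the cube is present — its section is the full 13×18.5 rectangle (area 240.50 mm²); the r=4 sphere at (10.5, -4) slices to a regular 8-gon of circumradius 3.984 (√(r²−h²) with h=0.36 from center) (area = (8/2)·3.984²·sin(360°/8) = 44.89 mm²); Taking the union: the 2 present regions are separate (no shared area or edge), so areas and boundary lengths simply add and each stays a separate island — area = 285.39 mm². Checking containment: at z = 11.64 the cross-section extends beyond the z = 10.2 cross-section by about 8.80 mm².

part overhangs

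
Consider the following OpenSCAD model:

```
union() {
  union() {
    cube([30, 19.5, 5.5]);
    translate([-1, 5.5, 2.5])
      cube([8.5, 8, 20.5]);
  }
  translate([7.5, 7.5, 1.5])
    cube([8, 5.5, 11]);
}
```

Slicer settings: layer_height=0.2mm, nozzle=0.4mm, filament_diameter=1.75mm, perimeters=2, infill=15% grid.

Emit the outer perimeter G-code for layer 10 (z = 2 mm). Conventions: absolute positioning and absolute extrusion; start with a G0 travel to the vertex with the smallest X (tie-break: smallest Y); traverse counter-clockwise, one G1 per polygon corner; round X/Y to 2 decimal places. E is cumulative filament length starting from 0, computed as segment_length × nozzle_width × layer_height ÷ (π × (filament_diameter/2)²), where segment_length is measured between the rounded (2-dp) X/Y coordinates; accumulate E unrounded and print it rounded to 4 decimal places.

At z = 2 mm: the cube (footprint 30×19.5) is included at this height; the cube at (-1, 5.5) is not intersected at this z (z outside [2.5, 23]); Merging all regions: only the 30×19.5 cube is present, so the union is just that shape — 1 connected region; the 8×5.5 cube at (7.5, 7.5) contributes its full rectangle; Taking the union: the 8×5.5 cube at (7.5, 7.5) lies entirely inside the result so far, so the union is just the result so far — 1 connected region. The outline is a single polygon with 4 vertices. Extrusion per mm of travel: 0.4 × 0.2 / (π × 0.875²) = 0.033260. Accumulating E over each segment gives final E = 3.2928.

G0 X0.00 Y0.00 Z2.00
G1 X30.00 Y0.00 E0.9978
G1 X30.00 Y19.50 E1.6464
G1 X0.00 Y19.50 E2.6442
G1 X0.00 Y0.00 E3.2928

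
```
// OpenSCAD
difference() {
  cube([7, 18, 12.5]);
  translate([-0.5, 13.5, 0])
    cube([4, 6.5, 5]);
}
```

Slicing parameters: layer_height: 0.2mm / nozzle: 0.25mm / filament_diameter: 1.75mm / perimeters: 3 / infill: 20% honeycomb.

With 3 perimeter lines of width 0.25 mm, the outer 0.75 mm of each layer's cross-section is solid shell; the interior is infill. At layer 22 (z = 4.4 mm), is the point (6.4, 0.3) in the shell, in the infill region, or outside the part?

shell

At z = 4.4 mm: the 7×18 cube contributes its full rectangle; the 4×6.5 cube at (-0.5, 13.5) contributes its full rectangle; After the difference (first − rest): starting from the 7×18 cube, the 4×6.5 cube at (-0.5, 13.5) partially overlaps it — only the 15.75 mm² overlap (of its 26.00 mm²) is removed, clipping the outline — 1 connected region. Overall, the cross-section is a single solid region. The nearest boundary edge runs (7.00, 0.00)→(0.00, 0.00); distance from the point to it = 0.30 mm. The point is inside the cross-section, 0.30 mm from the nearest boundary — within the 0.75 mm shell band (3 × 0.25).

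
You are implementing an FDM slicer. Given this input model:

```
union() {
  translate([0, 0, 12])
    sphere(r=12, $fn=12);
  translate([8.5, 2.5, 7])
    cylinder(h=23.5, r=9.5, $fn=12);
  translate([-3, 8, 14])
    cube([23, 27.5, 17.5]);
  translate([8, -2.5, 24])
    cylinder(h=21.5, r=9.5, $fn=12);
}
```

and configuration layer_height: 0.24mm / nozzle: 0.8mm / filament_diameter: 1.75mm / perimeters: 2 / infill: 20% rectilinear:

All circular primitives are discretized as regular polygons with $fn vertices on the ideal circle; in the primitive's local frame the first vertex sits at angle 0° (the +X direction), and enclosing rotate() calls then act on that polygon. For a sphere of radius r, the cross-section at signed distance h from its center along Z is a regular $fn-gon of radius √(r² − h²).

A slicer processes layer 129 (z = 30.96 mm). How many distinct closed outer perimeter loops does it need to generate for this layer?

2

At z = 30.96 mm: the sphere is absent (|z−center|=18.960 > r=12); the cylinder at (8.5, 2.5) is not intersected at this z (z outside [7, 30.5]); the cube at (-3, 8) (footprint 23×27.5) is included at this height; the cylinder at (8, -2.5): section is a regular 12-gon, circumradius r=9.5; Taking the union: the 2 present regions are separate (no shared area or edge), so areas and boundary lengths simply add and each stays a separate island — 2 connected regions. The result has 2 disconnected regions.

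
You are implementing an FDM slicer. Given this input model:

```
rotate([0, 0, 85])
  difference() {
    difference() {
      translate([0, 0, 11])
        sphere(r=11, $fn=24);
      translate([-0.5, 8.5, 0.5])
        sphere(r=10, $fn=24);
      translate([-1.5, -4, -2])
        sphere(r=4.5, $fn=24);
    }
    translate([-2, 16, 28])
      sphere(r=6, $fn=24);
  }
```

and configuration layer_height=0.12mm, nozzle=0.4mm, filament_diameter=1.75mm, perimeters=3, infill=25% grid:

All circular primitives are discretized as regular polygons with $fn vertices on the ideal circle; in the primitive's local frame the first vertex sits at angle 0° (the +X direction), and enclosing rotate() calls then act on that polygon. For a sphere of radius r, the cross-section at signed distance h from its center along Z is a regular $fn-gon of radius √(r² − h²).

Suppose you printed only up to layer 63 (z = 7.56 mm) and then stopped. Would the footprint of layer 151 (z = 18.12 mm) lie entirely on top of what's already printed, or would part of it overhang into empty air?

Compare the two slices. At z = 7.56: the r=11 sphere contributes a regular 24-gon of circumradius √(11²−3.44²) = 10.448 (area = (24/2)·10.448²·sin(360°/24) = 339.05 mm²); the r=10 sphere at (-0.5, 8.5) contributes a regular 24-gon of circumradius √(10²−7.06²) = 7.082 (area = (24/2)·7.082²·sin(360°/24) = 155.78 mm²); the sphere at (-1.5, -4) does not reach this height (|z−center|=9.560 > r=4.5); Subtracting the remaining from the first: starting from the r=11 sphere (339.05 mm²), the r=10 sphere at (-0.5, 8.5) partially overlaps it — only the 92.16 mm² overlap (of its 155.78 mm²) is removed, clipping the outline — area = 246.89 mm²; the sphere at (-2, 16) is not intersected at this z (|z−center|=20.440 > r=6); Subtracting the remaining from the first: none of the subtracted shapes is present at this height, so the result so far is unchanged — area = 246.89 mm²; (rotated 85° about Z; rotation is an isometry so areas/perimeters/island counts are preserved). At z = 18.12: the r=11 sphere slices to a regular 24-gon of circumradius 8.385 (√(r²−h²) with h=7.12 from center) (area = (24/2)·8.385²·sin(360°/24) = 218.36 mm²); the sphere at (-0.5, 8.5) does not reach this height (|z−center|=17.620 > r=10); the sphere at (-1.5, -4) is not intersected at this z (|z−center|=20.120 > r=4.5); After the difference (first − rest): none of the subtracted shapes is present at this height, so the r=11 sphere is unchanged — area = 218.36 mm²; the sphere at (-2, 16) is absent (|z−center|=9.880 > r=6); Taking the first minus the rest: none of the subtracted shapes is present at this height, so the result so far is unchanged — area = 218.36 mm²; (whole slice rotated 85° about Z — lengths, areas and connectivity unchanged). Checking containment: at z = 18.12 the cross-section extends beyond the z = 7.56 cross-section by about 61.41 mm².

part overhangs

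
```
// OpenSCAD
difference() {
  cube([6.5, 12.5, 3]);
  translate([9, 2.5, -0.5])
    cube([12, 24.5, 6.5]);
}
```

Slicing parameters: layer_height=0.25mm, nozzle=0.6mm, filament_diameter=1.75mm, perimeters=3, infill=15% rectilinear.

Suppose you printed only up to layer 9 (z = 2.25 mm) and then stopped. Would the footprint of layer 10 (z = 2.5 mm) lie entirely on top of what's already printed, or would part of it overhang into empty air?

Compare the two slices. At z = 2.25: the 6.5×12.5 cube contributes its full rectangle (area 81.25 mm²); the cube at (9, 2.5) (footprint 12×24.5) is included at this height (area 294.00 mm²); Taking the first minus the rest: starting from the 6.5×12.5 cube (81.25 mm²), the 12×24.5 cube at (9, 2.5) misses the remaining region (no effect) — area = 81.25 mm². At z = 2.5: the 6.5×12.5 cube contributes its full rectangle (area 81.25 mm²); the cube at (9, 2.5) is present — its section is the full 12×24.5 rectangle (area 294.00 mm²); After the difference (first − rest): starting from the 6.5×12.5 cube (81.25 mm²), the 12×24.5 cube at (9, 2.5) misses the remaining region (no effect) — area = 81.25 mm². Checking containment: the cross-section at z = 2.5 is a subset of the cross-section at z = 2.25.

entirely on top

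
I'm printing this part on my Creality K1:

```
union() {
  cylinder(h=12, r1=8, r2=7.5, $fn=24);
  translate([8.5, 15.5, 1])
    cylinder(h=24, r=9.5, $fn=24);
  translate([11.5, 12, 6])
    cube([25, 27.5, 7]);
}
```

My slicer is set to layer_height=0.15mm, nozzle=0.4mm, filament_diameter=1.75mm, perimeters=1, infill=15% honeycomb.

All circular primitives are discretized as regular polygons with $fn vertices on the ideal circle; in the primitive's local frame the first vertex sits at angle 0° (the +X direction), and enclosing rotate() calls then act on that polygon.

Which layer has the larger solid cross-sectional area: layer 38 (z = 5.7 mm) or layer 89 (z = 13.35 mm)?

layer 38 (z = 5.7 mm)

Layer 38 (z = 5.7): the cone contributes a regular 24-gon of circumradius 7.763 (interpolated between r1=8 and r2=7.5 at t=0.475) (area = (24/2)·7.763²·sin(360°/24) = 187.15 mm²); the r=9.5 cylinder at (8.5, 15.5) gives a regular 24-gon of circumradius 9.5 (constant along its height) (area = (24/2)·9.500²·sin(360°/24) = 280.30 mm²); the cube at (11.5, 12) is not intersected at this z (z outside [6, 13]); Combining (union): the 2 present regions are separate (no shared area or edge), so areas and boundary lengths simply add and each stays a separate island — area = 467.45 mm². So its area = 467.45 mm². Layer 89 (z = 13.35): the cone is not intersected at this z (z outside [0, 12]); the r=9.5 cylinder at (8.5, 15.5) gives a regular 24-gon of circumradius 9.5 (constant along its height) (area = (24/2)·9.500²·sin(360°/24) = 280.30 mm²); the cube at (11.5, 12) is not intersected at this z (z outside [6, 13]); Merging all regions: only the r=9.5 cylinder at (8.5, 15.5) is present, so the union is just that shape — area = 280.30 mm². So its area = 280.30 mm². Layer 38 is larger (467.45 vs 280.30 mm²).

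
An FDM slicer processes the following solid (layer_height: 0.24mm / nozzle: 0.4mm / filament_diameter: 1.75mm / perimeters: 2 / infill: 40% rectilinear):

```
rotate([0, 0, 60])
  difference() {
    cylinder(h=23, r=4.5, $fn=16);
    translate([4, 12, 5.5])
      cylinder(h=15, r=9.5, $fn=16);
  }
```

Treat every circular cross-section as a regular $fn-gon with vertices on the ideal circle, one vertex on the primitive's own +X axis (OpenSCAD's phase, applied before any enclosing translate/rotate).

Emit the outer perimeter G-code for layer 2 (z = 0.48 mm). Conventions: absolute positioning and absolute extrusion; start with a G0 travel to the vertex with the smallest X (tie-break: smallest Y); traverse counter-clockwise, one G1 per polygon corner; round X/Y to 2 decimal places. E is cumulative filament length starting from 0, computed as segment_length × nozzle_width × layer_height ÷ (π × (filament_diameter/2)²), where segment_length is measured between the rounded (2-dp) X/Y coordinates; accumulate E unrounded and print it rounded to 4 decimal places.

At z = 0.48 mm: the r=4.5 cylinder contributes a regular 16-gon of circumradius 4.5; the cylinder at (4, 12) is absent (z outside [5.5, 20.5]); Taking the first minus the rest: none of the subtracted shapes is present at this height, so the r=4.5 cylinder is unchanged — 1 connected region; (rotated 60° about Z; rotation is an isometry so areas/perimeters/island counts are preserved). The outline is a single polygon with 16 vertices. Extrusion per mm of travel: 0.4 × 0.24 / (π × 0.875²) = 0.039912. Accumulating E over each segment gives final E = 1.1215.

G0 X-4.46 Y0.59 Z0.48
G1 X-4.35 Y-1.16 E0.0700
G1 X-3.57 Y-2.74 E0.1403
G1 X-2.25 Y-3.90 E0.2104
G1 X-0.59 Y-4.46 E0.2804
G1 X1.16 Y-4.35 E0.3504
G1 X2.74 Y-3.57 E0.4207
G1 X3.90 Y-2.25 E0.4908
G1 X4.46 Y-0.59 E0.5607
G1 X4.35 Y1.16 E0.6307
G1 X3.57 Y2.74 E0.7011
G1 X2.25 Y3.90 E0.7712
G1 X0.59 Y4.46 E0.8411
G1 X-1.16 Y4.35 E0.9111
G1 X-2.74 Y3.57 E0.9814
G1 X-3.90 Y2.25 E1.0516
G1 X-4.46 Y0.59 E1.1215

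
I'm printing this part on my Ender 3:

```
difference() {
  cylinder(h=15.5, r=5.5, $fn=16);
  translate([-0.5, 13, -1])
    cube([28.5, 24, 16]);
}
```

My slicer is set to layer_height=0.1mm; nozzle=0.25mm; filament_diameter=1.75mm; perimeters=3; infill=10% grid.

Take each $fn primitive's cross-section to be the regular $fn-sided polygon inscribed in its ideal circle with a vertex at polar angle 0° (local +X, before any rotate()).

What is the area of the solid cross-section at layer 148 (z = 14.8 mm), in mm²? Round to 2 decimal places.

At z = 14.8 mm: the r=5.5 cylinder gives a regular 16-gon of circumradius 5.5 (constant along its height) (area = (16/2)·5.500²·sin(360°/16) = 92.61 mm²); the cube at (-0.5, 13) is present — its section is the full 28.5×24 rectangle (area 684.00 mm²); After the difference (first − rest): starting from the r=5.5 cylinder (92.61 mm²), the 28.5×24 cube at (-0.5, 13) misses the remaining region (no effect) — area = 92.61 mm². Overall, the cross-section is a single solid region. Net area = 92.61 mm².

92.61 mm²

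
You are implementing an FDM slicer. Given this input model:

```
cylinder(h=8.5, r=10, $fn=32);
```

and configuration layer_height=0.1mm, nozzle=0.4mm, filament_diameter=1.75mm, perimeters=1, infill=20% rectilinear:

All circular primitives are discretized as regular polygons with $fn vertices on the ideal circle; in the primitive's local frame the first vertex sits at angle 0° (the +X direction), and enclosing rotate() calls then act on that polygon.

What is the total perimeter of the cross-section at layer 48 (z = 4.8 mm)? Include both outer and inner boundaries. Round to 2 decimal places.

At z = 4.8 mm: the r=10 cylinder contributes a regular 32-gon of circumradius 10 (perimeter = 2·32·10.000·sin(180°/32) = 62.73 mm). Overall, the cross-section is a single solid region. Total boundary length (outer) = 62.73 mm.

62.73 mm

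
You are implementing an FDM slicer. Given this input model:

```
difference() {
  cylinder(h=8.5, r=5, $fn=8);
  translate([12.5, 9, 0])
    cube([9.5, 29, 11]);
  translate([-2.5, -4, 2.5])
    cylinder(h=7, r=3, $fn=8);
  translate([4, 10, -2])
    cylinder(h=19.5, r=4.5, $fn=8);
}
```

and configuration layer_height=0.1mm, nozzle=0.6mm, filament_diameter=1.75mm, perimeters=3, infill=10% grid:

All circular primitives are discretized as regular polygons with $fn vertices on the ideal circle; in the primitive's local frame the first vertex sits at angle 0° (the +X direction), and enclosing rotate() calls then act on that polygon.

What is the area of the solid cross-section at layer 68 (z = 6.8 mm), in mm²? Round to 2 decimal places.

At z = 6.8 mm: the r=5 cylinder gives a regular 8-gon of circumradius 5 (constant along its height) (area = (8/2)·5.000²·sin(360°/8) = 70.71 mm²); the 9.5×29 cube at (12.5, 9) contributes its full rectangle (area 275.50 mm²); the cylinder at (-2.5, -4): section is a regular 8-gon, circumradius r=3 (area = (8/2)·3.000²·sin(360°/8) = 25.46 mm²); the r=4.5 cylinder at (4, 10) gives a regular 8-gon of circumradius 4.5 (constant along its height) (area = (8/2)·4.500²·sin(360°/8) = 57.28 mm²); After the difference (first − rest): starting from the r=5 cylinder (70.71 mm²), the 9.5×29 cube at (12.5, 9) misses the remaining region (no effect); the r=3 cylinder at (-2.5, -4) partially overlaps it — only the 11.27 mm² overlap (of its 25.46 mm²) is removed, clipping the outline; the r=4.5 cylinder at (4, 10) misses the remaining region (no effect) — area = 59.44 mm². Overall, the cross-section is a single solid region. Net area = 59.44 mm².

59.44 mm²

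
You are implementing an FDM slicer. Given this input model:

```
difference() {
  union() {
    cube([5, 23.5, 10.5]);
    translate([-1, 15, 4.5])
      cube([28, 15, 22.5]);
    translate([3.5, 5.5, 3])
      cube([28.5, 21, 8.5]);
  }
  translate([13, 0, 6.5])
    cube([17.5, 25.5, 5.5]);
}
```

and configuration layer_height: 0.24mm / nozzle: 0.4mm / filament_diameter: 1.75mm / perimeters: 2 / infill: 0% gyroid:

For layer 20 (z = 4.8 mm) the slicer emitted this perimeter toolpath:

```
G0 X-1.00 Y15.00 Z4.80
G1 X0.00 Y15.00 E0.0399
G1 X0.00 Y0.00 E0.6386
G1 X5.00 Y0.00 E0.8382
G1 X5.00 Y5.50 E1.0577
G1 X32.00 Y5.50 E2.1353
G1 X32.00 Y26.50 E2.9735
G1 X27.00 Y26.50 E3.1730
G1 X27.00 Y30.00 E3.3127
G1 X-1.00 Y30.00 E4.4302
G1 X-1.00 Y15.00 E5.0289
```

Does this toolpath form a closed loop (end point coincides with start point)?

yes

Start point (G0): (-1.00, 15.00). End point (last G1): the path returns to the start — closed.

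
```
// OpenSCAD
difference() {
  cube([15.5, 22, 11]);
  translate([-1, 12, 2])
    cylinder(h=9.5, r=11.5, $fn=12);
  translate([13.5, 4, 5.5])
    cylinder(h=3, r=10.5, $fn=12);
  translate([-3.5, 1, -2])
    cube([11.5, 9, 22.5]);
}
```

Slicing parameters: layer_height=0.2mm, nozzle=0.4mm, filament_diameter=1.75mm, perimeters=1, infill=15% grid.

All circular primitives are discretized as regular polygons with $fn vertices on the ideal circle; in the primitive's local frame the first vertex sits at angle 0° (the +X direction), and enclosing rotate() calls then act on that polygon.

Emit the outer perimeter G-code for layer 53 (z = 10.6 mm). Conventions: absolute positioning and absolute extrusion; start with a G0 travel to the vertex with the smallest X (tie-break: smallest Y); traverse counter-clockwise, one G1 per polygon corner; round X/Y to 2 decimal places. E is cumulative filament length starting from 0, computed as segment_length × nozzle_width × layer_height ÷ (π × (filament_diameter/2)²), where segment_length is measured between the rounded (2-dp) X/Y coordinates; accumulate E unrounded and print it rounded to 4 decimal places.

G0 X0.00 Y0.00 Z10.60
G1 X15.50 Y0.00 E0.5155
G1 X15.50 Y22.00 E1.2473
G1 X4.60 Y22.00 E1.6098
G1 X4.75 Y21.96 E1.6150
G1 X8.96 Y17.75 E1.8130
G1 X10.50 Y12.00 E2.0110
G1 X8.96 Y6.25 E2.2090
G1 X8.00 Y5.29 E2.2541
G1 X8.00 Y1.00 E2.3968
G1 X0.87 Y1.00 E2.6339
G1 X0.00 Y0.77 E2.6639
G1 X0.00 Y0.00 E2.6895

At z = 10.6 mm: the cube is present — its section is the full 15.5×22 rectangle; the r=11.5 cylinder at (-1, 12) gives a regular 12-gon of circumradius 11.5 (constant along its height); the cylinder at (13.5, 4) is not intersected at this z (z outside [5.5, 8.5]); the cube at (-3.5, 1) is present — its section is the full 11.5×9 rectangle; After the difference (first − rest): starting from the 15.5×22 cube, the r=11.5 cylinder at (-1, 12) partially overlaps it — only the 172.81 mm² overlap (of its 396.75 mm²) is removed, clipping the outline; the 11.5×9 cube at (-3.5, 1) partially overlaps it — only the 10.68 mm² overlap (of its 103.50 mm²) is removed, clipping the outline — 1 connected region. The outline is a single polygon with 12 vertices. Extrusion per mm of travel: 0.4 × 0.2 / (π × 0.875²) = 0.033260. Accumulating E over each segment gives final E = 2.6895.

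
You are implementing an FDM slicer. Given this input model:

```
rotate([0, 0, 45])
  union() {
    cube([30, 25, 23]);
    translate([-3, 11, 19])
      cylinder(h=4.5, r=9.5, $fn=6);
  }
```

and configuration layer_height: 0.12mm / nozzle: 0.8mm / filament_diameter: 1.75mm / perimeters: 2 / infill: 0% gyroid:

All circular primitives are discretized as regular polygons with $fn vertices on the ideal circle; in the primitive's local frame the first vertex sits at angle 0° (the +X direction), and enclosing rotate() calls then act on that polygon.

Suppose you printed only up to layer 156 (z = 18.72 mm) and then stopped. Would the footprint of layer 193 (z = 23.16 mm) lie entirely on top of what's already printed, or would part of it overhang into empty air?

Compare the two slices. At z = 18.72: the cube is present — its section is the full 30×25 rectangle (area 750.00 mm²); the cylinder at (-3, 11) does not reach this height (z outside [19, 23.5]); Combining (union): only the 30×25 cube is present, so the union is just that shape — area = 750.00 mm²; (whole slice rotated 45° about Z — lengths, areas and connectivity unchanged). At z = 23.16: the cube is not intersected at this z (z outside [0, 23]); the r=9.5 cylinder at (-3, 11) contributes a regular 6-gon of circumradius 9.5 (area = (6/2)·9.500²·sin(360°/6) = 234.48 mm²); Merging all regions: only the r=9.5 cylinder at (-3, 11) is present, so the union is just that shape — area = 234.48 mm²; (rotated 45° about Z; rotation is an isometry so areas/perimeters/island counts are preserved). Checking containment: at z = 23.16 the cross-section extends beyond the z = 18.72 cross-section by about 166.60 mm².

part overhangs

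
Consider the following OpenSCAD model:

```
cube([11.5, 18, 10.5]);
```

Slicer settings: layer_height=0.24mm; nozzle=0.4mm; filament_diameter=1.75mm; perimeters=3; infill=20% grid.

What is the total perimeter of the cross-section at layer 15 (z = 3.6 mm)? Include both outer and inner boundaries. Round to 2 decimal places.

At z = 3.6 mm: the 11.5×18 cube contributes its full rectangle (perimeter 59.00 mm). Overall, the cross-section is a single solid region. Total boundary length (outer) = 59.00 mm.

59.00 mm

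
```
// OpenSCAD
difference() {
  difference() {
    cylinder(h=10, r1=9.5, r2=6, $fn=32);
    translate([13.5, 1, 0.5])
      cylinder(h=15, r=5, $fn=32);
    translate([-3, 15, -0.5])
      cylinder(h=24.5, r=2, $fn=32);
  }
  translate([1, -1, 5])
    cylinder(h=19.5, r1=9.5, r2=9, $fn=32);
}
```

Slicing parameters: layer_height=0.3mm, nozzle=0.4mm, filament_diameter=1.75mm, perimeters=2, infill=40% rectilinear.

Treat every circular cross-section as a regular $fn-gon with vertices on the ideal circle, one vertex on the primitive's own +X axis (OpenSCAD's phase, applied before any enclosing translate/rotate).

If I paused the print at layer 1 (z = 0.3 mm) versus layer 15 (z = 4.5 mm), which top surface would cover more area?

Layer 1 (z = 0.3): the cone (r1=9.5→r2=6) has section circumradius 9.395 here — a regular 32-gon (area = (32/2)·9.395²·sin(360°/32) = 275.52 mm²); the cylinder at (13.5, 1) does not reach this height (z outside [0.5, 15.5]); the r=2 cylinder at (-3, 15) contributes a regular 32-gon of circumradius 2 (area = (32/2)·2.000²·sin(360°/32) = 12.49 mm²); Subtracting the remaining from the first: starting from the cone (275.52 mm²), the r=2 cylinder at (-3, 15) misses the remaining region (no effect) — area = 275.52 mm²; the cone at (1, -1) does not reach this height (z outside [5, 24.5]); After the difference (first − rest): none of the subtracted shapes is present at this height, so the result so far is unchanged — area = 275.52 mm². So its area = 275.52 mm². Layer 15 (z = 4.5): the cone (r1=9.5→r2=6) has section circumradius 7.925 here — a regular 32-gon (area = (32/2)·7.925²·sin(360°/32) = 196.04 mm²); the r=5 cylinder at (13.5, 1) gives a regular 32-gon of circumradius 5 (constant along its height) (area = (32/2)·5.000²·sin(360°/32) = 78.04 mm²); the cylinder at (-3, 15): section is a regular 32-gon, circumradius r=2 (area = (32/2)·2.000²·sin(360°/32) = 12.49 mm²); Subtracting the remaining from the first: starting from the cone (196.04 mm²), the r=5 cylinder at (13.5, 1) misses the remaining region (no effect); the r=2 cylinder at (-3, 15) misses the remaining region (no effect) — area = 196.04 mm²; the cone at (1, -1) is absent (z outside [5, 24.5]); After the difference (first − rest): none of the subtracted shapes is present at this height, so that combined region is unchanged — area = 196.04 mm². So its area = 196.04 mm². Layer 1 is larger (275.52 vs 196.04 mm²).

layer 1 (z = 0.3 mm)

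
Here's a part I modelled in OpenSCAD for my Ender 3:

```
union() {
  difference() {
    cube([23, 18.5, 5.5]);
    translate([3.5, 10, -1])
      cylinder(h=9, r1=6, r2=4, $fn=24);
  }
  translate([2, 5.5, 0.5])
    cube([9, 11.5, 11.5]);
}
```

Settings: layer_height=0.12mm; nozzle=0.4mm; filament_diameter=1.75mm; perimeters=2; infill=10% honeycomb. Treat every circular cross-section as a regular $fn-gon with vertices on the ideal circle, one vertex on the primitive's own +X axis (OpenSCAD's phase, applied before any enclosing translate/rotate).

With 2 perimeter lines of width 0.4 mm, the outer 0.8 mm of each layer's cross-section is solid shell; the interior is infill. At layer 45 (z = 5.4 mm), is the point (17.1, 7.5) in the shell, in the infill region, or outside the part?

At z = 5.4 mm: the cube (footprint 23×18.5) is included at this height; the cone at (3.5, 10) contributes a regular 24-gon of circumradius 4.578 (interpolated between r1=6 and r2=4 at t=0.711); Taking the first minus the rest: starting from the 23×18.5 cube, the cone at (3.5, 10) partially overlaps it — only the 60.91 mm² overlap (of its 65.09 mm²) is removed, clipping the outline — 1 connected region; the cube at (2, 5.5) is present — its section is the full 9×11.5 rectangle; Merging all regions: the regions partially overlap (shared area 57.59 mm²), so overlapping operands fuse into one piece — 1 connected region with 1 hole. Overall, the cross-section is one region with 1 hole. The nearest boundary edge runs (23.00, 18.50)→(23.00, 0.00); distance from the point to it = 5.90 mm. The point is inside the cross-section and 5.90 mm from the nearest boundary — more than the 0.8 mm shell width (2 × 0.4), so it's in the infill interior.

infill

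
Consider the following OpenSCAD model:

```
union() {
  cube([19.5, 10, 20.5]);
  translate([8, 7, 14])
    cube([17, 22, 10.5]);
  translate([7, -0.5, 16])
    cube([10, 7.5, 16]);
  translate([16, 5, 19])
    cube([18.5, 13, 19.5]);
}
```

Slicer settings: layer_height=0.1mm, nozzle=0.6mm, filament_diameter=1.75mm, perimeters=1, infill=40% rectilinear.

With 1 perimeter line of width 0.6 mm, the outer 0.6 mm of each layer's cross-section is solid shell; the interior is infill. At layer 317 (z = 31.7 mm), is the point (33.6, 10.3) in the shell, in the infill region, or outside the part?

At z = 31.7 mm: the cube is absent (z outside [0, 20.5]); the cube at (8, 7) is absent (z outside [14, 24.5]); the cube at (7, -0.5) (footprint 10×7.5) is included at this height; the 18.5×13 cube at (16, 5) contributes its full rectangle; Taking the union: the regions partially overlap (shared area 2.00 mm²), so overlapping operands fuse into one piece — 1 connected region. Overall, the cross-section is a single solid region. The nearest boundary edge runs (34.50, 18.00)→(34.50, 5.00); distance from the point to it = 0.90 mm. The point is inside the cross-section and 0.90 mm from the nearest boundary — more than the 0.6 mm shell width (1 × 0.6), so it's in the infill interior.

infill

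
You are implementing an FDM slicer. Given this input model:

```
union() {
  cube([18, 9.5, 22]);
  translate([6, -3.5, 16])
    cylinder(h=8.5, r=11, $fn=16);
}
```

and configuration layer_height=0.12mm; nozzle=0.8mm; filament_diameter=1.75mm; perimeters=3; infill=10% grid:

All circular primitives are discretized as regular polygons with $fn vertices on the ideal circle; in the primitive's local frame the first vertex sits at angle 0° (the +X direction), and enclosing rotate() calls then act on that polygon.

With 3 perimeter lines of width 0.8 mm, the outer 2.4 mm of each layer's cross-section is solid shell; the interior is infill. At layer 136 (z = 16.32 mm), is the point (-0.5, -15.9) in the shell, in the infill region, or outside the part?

outside

At z = 16.32 mm: the cube (footprint 18×9.5) is included at this height; the r=11 cylinder at (6, -3.5) contributes a regular 16-gon of circumradius 11; Combining (union): the regions partially overlap (shared area 96.00 mm²), so overlapping operands fuse into one piece — 1 connected region. Overall, the cross-section is a single solid region. The nearest boundary edge runs (1.79, -13.66)→(-1.78, -11.28); distance from the point to it = 3.13 mm. The point is not inside any of the regions above, so it lies outside the cross-section (3.13 mm from the nearest boundary).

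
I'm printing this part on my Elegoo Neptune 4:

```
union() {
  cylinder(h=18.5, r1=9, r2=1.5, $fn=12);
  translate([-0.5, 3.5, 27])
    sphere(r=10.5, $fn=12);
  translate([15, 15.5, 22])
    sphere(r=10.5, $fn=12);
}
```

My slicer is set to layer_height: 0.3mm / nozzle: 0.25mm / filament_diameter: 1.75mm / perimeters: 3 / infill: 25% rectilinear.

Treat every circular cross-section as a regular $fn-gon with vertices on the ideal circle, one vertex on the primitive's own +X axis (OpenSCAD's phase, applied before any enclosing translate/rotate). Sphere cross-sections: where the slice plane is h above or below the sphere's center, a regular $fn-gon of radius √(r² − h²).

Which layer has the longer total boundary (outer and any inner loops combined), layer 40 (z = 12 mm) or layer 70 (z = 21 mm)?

layer 70 (z = 21 mm)

Layer 40 (z = 12): the cone: at t=0.649 of its height the radius interpolates to r₁+(r₂−r₁)t = 4.135, giving a regular 12-gon of that circumradius (perimeter = 2·12·4.135·sin(180°/12) = 25.69 mm); the sphere at (-0.5, 3.5) is absent (|z−center|=15.000 > r=10.5); the r=10.5 sphere at (15, 15.5) contributes a regular 12-gon of circumradius √(10.5²−10²) = 3.202 (perimeter = 2·12·3.202·sin(180°/12) = 19.89 mm); Merging all regions: the 2 present regions are separate (no shared area or edge), so areas and boundary lengths simply add and each stays a separate island — boundary = 45.57 mm. So its perimeter = 45.57 mm. Layer 70 (z = 21): the cone is absent (z outside [0, 18.5]); the r=10.5 sphere at (-0.5, 3.5) slices to a regular 12-gon of circumradius 8.617 (√(r²−h²) with h=6 from center) (perimeter = 2·12·8.617·sin(180°/12) = 53.52 mm); the r=10.5 sphere at (15, 15.5) slices to a regular 12-gon of circumradius 10.452 (√(r²−h²) with h=1 from center) (perimeter = 2·12·10.452·sin(180°/12) = 64.93 mm); Combining (union): the 2 present regions are separate (no shared area or edge), so areas and boundary lengths simply add and each stays a separate island — boundary = 118.45 mm. So its perimeter = 118.45 mm. Layer 70 is larger (118.45 vs 45.57 mm).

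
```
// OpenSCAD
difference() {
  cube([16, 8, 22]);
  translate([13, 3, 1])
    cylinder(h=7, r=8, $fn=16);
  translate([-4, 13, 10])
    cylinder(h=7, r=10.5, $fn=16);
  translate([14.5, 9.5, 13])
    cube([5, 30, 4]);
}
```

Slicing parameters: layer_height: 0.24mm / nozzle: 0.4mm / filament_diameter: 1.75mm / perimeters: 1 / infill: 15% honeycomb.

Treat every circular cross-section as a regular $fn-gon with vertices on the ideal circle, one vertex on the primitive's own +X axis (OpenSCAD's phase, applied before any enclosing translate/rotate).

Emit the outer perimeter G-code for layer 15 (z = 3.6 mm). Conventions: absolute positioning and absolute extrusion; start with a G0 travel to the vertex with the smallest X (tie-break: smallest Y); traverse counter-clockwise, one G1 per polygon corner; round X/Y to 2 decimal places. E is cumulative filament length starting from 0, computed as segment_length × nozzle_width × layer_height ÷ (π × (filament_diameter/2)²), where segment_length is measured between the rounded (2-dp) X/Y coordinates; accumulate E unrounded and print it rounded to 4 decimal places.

G0 X0.00 Y0.00 Z3.60
G1 X5.60 Y0.00 E0.2235
G1 X5.00 Y3.00 E0.3456
G1 X5.61 Y6.06 E0.4702
G1 X6.90 Y8.00 E0.5631
G1 X0.00 Y8.00 E0.8385
G1 X0.00 Y0.00 E1.1578

At z = 3.6 mm: the cube (footprint 16×8) is included at this height; the cylinder at (13, 3): section is a regular 16-gon, circumradius r=8; the cylinder at (-4, 13) is not intersected at this z (z outside [10, 17]); the cube at (14.5, 9.5) is absent (z outside [13, 17]); After the difference (first − rest): starting from the 16×8 cube, the r=8 cylinder at (13, 3) partially overlaps it — only the 83.74 mm² overlap (of its 195.93 mm²) is removed, clipping the outline — 1 connected region. The outline is a single polygon with 6 vertices. Extrusion per mm of travel: 0.4 × 0.24 / (π × 0.875²) = 0.039912. Accumulating E over each segment gives final E = 1.1578.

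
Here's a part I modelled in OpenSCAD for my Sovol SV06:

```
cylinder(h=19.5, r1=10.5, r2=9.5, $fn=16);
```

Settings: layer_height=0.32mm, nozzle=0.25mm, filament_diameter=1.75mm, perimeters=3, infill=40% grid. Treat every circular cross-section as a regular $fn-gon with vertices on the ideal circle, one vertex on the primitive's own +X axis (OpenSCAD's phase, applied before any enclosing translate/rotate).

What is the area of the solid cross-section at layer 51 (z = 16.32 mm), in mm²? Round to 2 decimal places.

At z = 16.32 mm: the cone (r1=10.5→r2=9.5) has section circumradius 9.663 here — a regular 16-gon (area = (16/2)·9.663²·sin(360°/16) = 285.86 mm²). Overall, the cross-section is a single solid region. Net area = 285.86 mm².

285.86 mm²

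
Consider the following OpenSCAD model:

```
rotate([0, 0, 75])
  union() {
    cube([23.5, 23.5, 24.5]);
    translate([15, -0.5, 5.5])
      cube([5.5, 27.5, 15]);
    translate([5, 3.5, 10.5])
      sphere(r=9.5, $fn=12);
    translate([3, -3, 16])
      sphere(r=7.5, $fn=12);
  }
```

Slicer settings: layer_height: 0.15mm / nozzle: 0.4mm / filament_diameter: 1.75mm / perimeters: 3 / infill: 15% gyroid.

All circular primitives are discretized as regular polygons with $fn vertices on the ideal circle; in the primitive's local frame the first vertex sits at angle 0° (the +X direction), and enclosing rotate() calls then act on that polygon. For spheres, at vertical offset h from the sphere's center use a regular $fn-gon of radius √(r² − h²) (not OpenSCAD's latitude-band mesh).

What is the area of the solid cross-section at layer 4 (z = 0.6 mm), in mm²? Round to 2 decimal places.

552.25 mm²

At z = 0.6 mm: the cube (footprint 23.5×23.5) is included at this height (area 552.25 mm²); the cube at (15, -0.5) does not reach this height (z outside [5.5, 20.5]); the sphere at (5, 3.5) does not reach this height (|z−center|=9.900 > r=9.5); the sphere at (3, -3) is not intersected at this z (|z−center|=15.400 > r=7.5); Taking the union: only the 23.5×23.5 cube is present, so the union is just that shape — area = 552.25 mm²; (whole slice rotated 75° about Z — lengths, areas and connectivity unchanged). Overall, the cross-section is a single solid region. Net area = 552.25 mm².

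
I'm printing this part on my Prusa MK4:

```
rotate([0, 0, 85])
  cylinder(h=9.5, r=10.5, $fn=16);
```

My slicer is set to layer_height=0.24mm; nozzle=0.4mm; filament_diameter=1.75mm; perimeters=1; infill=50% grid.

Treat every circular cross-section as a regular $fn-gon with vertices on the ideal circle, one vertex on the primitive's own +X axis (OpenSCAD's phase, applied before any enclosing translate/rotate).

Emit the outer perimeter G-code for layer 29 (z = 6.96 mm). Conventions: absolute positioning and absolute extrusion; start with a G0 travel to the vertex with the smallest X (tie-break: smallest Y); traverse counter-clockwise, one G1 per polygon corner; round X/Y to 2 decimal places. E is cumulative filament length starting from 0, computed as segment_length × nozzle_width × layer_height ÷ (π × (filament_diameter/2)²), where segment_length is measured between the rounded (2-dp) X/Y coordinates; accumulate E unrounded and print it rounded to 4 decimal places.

At z = 6.96 mm: the r=10.5 cylinder contributes a regular 16-gon of circumradius 10.5; (rotated 85° about Z; rotation is an isometry so areas/perimeters/island counts are preserved). The outline is a single polygon with 16 vertices. Extrusion per mm of travel: 0.4 × 0.24 / (π × 0.875²) = 0.039912. Accumulating E over each segment gives final E = 2.6158.

G0 X-10.46 Y0.92 Z6.96
G1 X-10.01 Y-3.16 E0.1638
G1 X-8.04 Y-6.75 E0.3273
G1 X-4.85 Y-9.31 E0.4905
G1 X-0.92 Y-10.46 E0.6540
G1 X3.16 Y-10.01 E0.8178
G1 X6.75 Y-8.04 E0.9812
G1 X9.31 Y-4.85 E1.1445
G1 X10.46 Y-0.92 E1.3079
G1 X10.01 Y3.16 E1.4717
G1 X8.04 Y6.75 E1.6352
G1 X4.85 Y9.31 E1.7984
G1 X0.92 Y10.46 E1.9619
G1 X-3.16 Y10.01 E2.1257
G1 X-6.75 Y8.04 E2.2891
G1 X-9.31 Y4.85 E2.4524
G1 X-10.46 Y0.92 E2.6158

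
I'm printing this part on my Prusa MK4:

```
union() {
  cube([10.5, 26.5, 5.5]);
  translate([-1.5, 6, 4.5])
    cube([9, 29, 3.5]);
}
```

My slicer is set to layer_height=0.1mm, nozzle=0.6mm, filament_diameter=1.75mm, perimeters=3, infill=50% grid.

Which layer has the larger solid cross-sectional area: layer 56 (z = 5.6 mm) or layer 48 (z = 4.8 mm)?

layer 48 (z = 4.8 mm)

Layer 56 (z = 5.6): the cube is not intersected at this z (z outside [0, 5.5]); the 9×29 cube at (-1.5, 6) contributes its full rectangle (area 261.00 mm²); Combining (union): only the 9×29 cube at (-1.5, 6) is present, so the union is just that shape — area = 261.00 mm². So its area = 261.00 mm². Layer 48 (z = 4.8): the cube (footprint 10.5×26.5) is included at this height (area 278.25 mm²); the 9×29 cube at (-1.5, 6) contributes its full rectangle (area 261.00 mm²); Merging all regions: the regions partially overlap — summed areas 539.25 mm² minus the doubly-counted overlap 153.75 mm² gives 385.50 mm² — area = 385.50 mm². So its area = 385.50 mm². Layer 48 is larger (385.50 vs 261.00 mm²).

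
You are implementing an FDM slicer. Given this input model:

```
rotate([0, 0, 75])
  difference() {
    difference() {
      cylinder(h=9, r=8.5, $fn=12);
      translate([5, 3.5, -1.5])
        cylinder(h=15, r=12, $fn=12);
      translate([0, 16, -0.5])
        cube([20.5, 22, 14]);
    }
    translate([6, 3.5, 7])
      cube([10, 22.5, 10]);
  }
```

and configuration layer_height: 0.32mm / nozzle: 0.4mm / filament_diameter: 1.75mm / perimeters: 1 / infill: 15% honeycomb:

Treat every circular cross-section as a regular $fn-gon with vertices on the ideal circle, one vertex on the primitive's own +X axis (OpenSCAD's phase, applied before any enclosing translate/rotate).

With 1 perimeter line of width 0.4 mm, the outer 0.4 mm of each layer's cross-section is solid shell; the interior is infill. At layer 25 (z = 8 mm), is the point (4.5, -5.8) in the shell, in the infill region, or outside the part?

infill

At z = 8 mm: the cylinder: section is a regular 12-gon, circumradius r=8.5; the r=12 cylinder at (5, 3.5) gives a regular 12-gon of circumradius 12 (constant along its height); the 20.5×22 cube at (0, 16) contributes its full rectangle; Subtracting the remaining from the first: starting from the r=8.5 cylinder, the r=12 cylinder at (5, 3.5) partially overlaps it — only the 183.49 mm² overlap (of its 432.00 mm²) is removed, clipping the outline; the 20.5×22 cube at (0, 16) misses the remaining region (no effect) — 1 connected region; the 10×22.5 cube at (6, 3.5) contributes its full rectangle; After the difference (first − rest): starting from that combined region, the 10×22.5 cube at (6, 3.5) misses the remaining region (no effect) — 1 connected region; (whole slice rotated 75° about Z — lengths, areas and connectivity unchanged). Overall, the cross-section is a single solid region. Undo the 75° rotation: the query point maps to (-4.438, -5.848) in the un-rotated model frame. The nearest boundary edge runs (-4.25, -7.36)→(-7.36, -4.25); distance from the point to it = 0.94 mm. The point is inside the cross-section and 0.94 mm from the nearest boundary — more than the 0.4 mm shell width (1 × 0.4), so it's in the infill interior.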